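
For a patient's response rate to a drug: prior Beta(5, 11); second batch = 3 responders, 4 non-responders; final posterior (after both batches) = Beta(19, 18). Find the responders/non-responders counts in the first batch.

Sequential conjugate updates are equivalent to a single update on the pooled data, so total successes = posterior α − prior α and total failures = posterior β − prior β.
Total across both batches: 19−5=14 responders, 18−11=7 non-responders.
Subtract the second batch: 14−3=11 responders and 7−4=3 non-responders.

11 responders and 3 non-responders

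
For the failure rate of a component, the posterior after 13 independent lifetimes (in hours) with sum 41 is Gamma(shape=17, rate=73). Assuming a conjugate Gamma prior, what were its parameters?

Gamma(shape=4, rate=32)

For an exponential likelihood with a Gamma(α, β) prior on the rate, n observations with total T give posterior Gamma(α+n, β+T).
So α = 17 − 13 = 4 and β = 73 − 41 = 32.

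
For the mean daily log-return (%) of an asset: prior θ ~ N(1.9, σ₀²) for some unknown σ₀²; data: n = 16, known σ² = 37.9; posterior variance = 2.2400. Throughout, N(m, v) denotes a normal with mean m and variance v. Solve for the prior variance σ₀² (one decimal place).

σ₀² = 41.2

For the Normal–Normal model with known σ², precisions add: τ_n = τ₀ + n/σ².
So 1/σ₀² = 1/2.2400 − 16/37.9 = 0.446429 − 0.422164 = 0.024265.
Hence σ₀² = 1/0.024265 ≈ 41.2.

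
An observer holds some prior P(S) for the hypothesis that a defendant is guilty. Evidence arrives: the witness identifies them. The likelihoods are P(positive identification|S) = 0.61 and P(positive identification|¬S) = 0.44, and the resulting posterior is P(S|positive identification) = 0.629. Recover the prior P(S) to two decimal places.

In odds form, posterior odds = prior odds × likelihood ratio, so prior odds = posterior odds ÷ LR.
Posterior odds = 0.629/(1−0.629) = 1.6954. LR = 0.61/0.44 = 1.3864.
Prior odds = 1.6954/1.3864 = 1.2229, so P(S) = 1.2229/(1+1.2229) ≈ 0.55.

P(S) = 0.55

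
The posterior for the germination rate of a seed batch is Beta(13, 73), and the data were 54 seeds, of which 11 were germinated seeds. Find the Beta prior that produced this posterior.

Beta(2, 30)

Under Beta–binomial conjugacy the posterior parameters are (a+s, b+f).
So a = 13 − 11 = 2 and b = 73 − 43 = 30.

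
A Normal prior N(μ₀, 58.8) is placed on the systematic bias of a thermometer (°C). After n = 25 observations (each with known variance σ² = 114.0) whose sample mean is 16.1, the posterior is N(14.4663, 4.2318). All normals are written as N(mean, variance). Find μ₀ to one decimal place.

μ₀ = -6.6

The posterior mean is a precision-weighted average: μ_n = (τ₀μ₀ + τ_data·x̄)/(τ₀+τ_data), with τ₀=1/σ₀² and τ_data=n/σ².
Here τ₀ = 1/58.8 = 0.017007 and τ_data = 25/114.0 = 0.219298, so τ_n = 0.236305.
Rearranging for μ₀: μ₀ = (μ_n·τ_n − τ_data·x̄)/τ₀ = (14.4663·0.236305 − 0.219298·16.1) / 0.017007 = -0.112239/0.017007 ≈ -6.6.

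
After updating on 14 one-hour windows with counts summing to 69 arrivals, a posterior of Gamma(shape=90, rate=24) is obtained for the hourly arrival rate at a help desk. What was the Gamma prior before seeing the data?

Gamma(shape=21, rate=10)

A Gamma(α, β) prior (rate parametrization) on a Poisson rate with n observations summing to S gives posterior Gamma(α+S, β+n).
So α = 90 − 69 = 21 and β = 24 − 14 = 10.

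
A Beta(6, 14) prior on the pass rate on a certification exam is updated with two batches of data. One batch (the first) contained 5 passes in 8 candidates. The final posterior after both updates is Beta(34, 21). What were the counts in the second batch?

23 passes and 4 failures

Sequential conjugate updates are equivalent to a single update on the pooled data, so total successes = posterior α − prior α and total failures = posterior β − prior β.
Total across both batches: 34−6=28 passes, 21−14=7 failures.
Subtract the first batch: 28−5=23 passes and 7−3=4 failures.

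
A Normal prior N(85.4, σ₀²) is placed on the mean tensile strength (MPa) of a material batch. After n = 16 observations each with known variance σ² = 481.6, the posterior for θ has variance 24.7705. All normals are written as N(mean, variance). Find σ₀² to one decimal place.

σ₀² = 139.9

Posterior precision equals prior precision plus data precision: 1/σ_n² = 1/σ₀² + n/σ².
So 1/σ₀² = 1/24.7705 − 16/481.6 = 0.040371 − 0.033223 = 0.007148.
Hence σ₀² = 1/0.007148 ≈ 139.9.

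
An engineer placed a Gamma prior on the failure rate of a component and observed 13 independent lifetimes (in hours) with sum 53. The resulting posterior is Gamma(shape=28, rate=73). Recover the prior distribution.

Gamma–exponential conjugacy: posterior shape = α + n, posterior rate = β + Σtᵢ.
So α = 28 − 13 = 15 and β = 73 − 53 = 20.

Gamma(shape=15, rate=20)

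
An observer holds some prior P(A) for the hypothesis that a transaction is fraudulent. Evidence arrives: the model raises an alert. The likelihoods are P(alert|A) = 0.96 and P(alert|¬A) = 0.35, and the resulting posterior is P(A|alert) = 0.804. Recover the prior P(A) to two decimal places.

P(A) = 0.60

Bayes' rule in odds form gives O(A|E) = O(A)·[P(E|A)/P(E|¬A)], hence O(A) = O(A|E)/LR.
Posterior odds = 0.804/(1−0.804) = 4.1020. LR = 0.96/0.35 = 2.7429.
Prior odds = 4.1020/2.7429 = 1.4955, so P(A) = 1.4955/(1+1.4955) ≈ 0.60.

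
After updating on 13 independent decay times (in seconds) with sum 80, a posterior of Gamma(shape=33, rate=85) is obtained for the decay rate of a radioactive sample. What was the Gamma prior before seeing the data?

Gamma(shape=20, rate=5)

For an exponential likelihood with a Gamma(α, β) prior on the rate, n observations with total T give posterior Gamma(α+n, β+T).
So α = 33 − 13 = 20 and β = 85 − 80 = 5.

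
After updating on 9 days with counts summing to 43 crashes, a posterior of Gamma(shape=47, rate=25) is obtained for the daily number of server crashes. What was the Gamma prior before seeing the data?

Gamma(shape=4, rate=16)

A Gamma(α, β) prior (rate parametrization) on a Poisson rate with n observations summing to S gives posterior Gamma(α+S, β+n).
So α = 47 − 43 = 4 and β = 25 − 9 = 16.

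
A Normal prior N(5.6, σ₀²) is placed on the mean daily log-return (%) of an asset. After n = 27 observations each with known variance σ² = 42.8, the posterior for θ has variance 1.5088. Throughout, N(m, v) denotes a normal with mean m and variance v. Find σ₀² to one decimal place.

Posterior precision equals prior precision plus data precision: 1/σ_n² = 1/σ₀² + n/σ².
So 1/σ₀² = 1/1.5088 − 27/42.8 = 0.662778 − 0.630841 = 0.031937.
Hence σ₀² = 1/0.031937 ≈ 31.3.

σ₀² = 31.3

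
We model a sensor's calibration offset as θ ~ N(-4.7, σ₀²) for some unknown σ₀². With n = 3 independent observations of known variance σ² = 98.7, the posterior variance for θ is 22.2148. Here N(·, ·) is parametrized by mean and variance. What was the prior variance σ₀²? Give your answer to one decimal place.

For the Normal–Normal model with known σ², precisions add: τ_n = τ₀ + n/σ².
So 1/σ₀² = 1/22.2148 − 3/98.7 = 0.045015 − 0.030395 = 0.014620.
Hence σ₀² = 1/0.014620 ≈ 68.4.

σ₀² = 68.4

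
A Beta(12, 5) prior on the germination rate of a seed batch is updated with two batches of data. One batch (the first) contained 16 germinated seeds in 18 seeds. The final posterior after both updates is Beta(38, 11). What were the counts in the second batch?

10 germinated seeds and 4 non-germinating seeds

Because Beta–binomial updating is additive in the counts, the combined data contributed (α_post−α_prior, β_post−β_prior) successes and failures.
Total across both batches: 38−12=26 germinated seeds, 11−5=6 non-germinating seeds.
Subtract the first batch: 26−16=10 germinated seeds and 6−2=4 non-germinating seeds.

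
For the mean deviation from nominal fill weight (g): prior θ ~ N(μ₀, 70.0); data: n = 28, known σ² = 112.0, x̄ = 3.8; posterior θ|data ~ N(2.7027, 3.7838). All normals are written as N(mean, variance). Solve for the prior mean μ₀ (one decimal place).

μ₀ = -16.5

The posterior mean is a precision-weighted average: μ_n = (τ₀μ₀ + τ_data·x̄)/(τ₀+τ_data), with τ₀=1/σ₀² and τ_data=n/σ².
Here τ₀ = 1/70.0 = 0.014286 and τ_data = 28/112.0 = 0.250000, so τ_n = 0.264286.
Rearranging for μ₀: μ₀ = (μ_n·τ_n − τ_data·x̄)/τ₀ = (2.7027·0.264286 − 0.250000·3.8) / 0.014286 = -0.235714/0.014286 ≈ -16.5.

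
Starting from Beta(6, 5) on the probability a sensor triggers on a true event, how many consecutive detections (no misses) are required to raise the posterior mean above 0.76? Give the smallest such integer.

After k detections and 0 misses the posterior is Beta(6+k, 5), with mean (6+k)/(6+5+k).
Set (6+k)/(11+k) > 0.76 and solve: k > (0.76·11 − 6)/(1 − 0.76) = 9.833.
The smallest integer exceeding 9.833 is 10, and checking k=10: (16)/(21) = 0.7619 > 0.76.

k = 10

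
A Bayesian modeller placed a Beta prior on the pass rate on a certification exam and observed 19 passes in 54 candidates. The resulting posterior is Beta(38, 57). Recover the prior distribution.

Beta(19, 22)

Beta is conjugate to the binomial likelihood: posterior = Beta(α+s, β+f).
Subtract the data counts: 38−19=19, 57−35=22.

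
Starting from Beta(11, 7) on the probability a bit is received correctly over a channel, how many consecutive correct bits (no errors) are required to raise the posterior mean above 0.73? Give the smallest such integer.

k = 8

After k correct bits and 0 errors the posterior is Beta(11+k, 7), with mean (11+k)/(11+7+k).
Set (11+k)/(18+k) > 0.73 and solve: k > (0.73·18 − 11)/(1 − 0.73) = 7.926.
The smallest integer exceeding 7.926 is 8.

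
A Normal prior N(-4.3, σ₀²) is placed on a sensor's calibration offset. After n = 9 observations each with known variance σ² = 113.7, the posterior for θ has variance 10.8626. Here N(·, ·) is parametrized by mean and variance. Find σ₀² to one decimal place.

For the Normal–Normal model with known σ², precisions add: τ_n = τ₀ + n/σ².
So 1/σ₀² = 1/10.8626 − 9/113.7 = 0.092059 − 0.079156 = 0.012903.
Hence σ₀² = 1/0.012903 ≈ 77.5.

σ₀² = 77.5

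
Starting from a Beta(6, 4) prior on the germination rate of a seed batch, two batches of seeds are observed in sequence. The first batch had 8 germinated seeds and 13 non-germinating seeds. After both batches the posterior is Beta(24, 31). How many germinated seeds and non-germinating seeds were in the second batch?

Because Beta–binomial updating is additive in the counts, the combined data contributed (α_post−α_prior, β_post−β_prior) successes and failures.
Total across both batches: 24−6=18 germinated seeds, 31−4=27 non-germinating seeds.
Subtract the first batch: 18−8=10 germinated seeds and 27−13=14 non-germinating seeds.

10 germinated seeds and 14 non-germinating seeds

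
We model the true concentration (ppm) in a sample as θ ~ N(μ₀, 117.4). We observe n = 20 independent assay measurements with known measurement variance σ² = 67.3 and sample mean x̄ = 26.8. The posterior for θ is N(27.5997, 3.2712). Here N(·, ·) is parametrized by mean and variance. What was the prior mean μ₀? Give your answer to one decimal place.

With known observation variance, the Normal–Normal posterior has precision τ_n = τ₀ + n/σ² and mean μ_n = (τ₀μ₀ + (n/σ²)x̄)/τ_n.
Here τ₀ = 1/117.4 = 0.008518 and τ_data = 20/67.3 = 0.297177, so τ_n = 0.305695.
Rearranging for μ₀: μ₀ = (μ_n·τ_n − τ_data·x̄)/τ₀ = (27.5997·0.305695 − 0.297177·26.8) / 0.008518 = 0.472747/0.008518 ≈ 55.5.

μ₀ = 55.5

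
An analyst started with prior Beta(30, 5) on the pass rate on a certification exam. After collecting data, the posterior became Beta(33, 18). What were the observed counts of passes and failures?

Under Beta–binomial conjugacy the posterior parameters are (α+s, β+f).
Match parameters: s=33−30=3, f=18−5=13.

3 passes and 13 failures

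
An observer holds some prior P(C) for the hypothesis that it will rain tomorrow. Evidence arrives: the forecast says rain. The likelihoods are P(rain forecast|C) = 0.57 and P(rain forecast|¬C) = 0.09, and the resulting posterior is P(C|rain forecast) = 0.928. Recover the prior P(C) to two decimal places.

In odds form, posterior odds = prior odds × likelihood ratio, so prior odds = posterior odds ÷ LR.
Posterior odds = 0.928/(1−0.928) = 12.8889. LR = 0.57/0.09 = 6.3333.
Prior odds = 12.8889/6.3333 = 2.0351, so P(C) = 2.0351/(1+2.0351) ≈ 0.67.

P(C) = 0.67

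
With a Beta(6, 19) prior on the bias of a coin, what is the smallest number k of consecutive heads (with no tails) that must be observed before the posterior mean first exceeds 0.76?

After k heads and 0 tails the posterior is Beta(6+k, 19), with mean (6+k)/(6+19+k).
Set (6+k)/(25+k) > 0.76 and solve: k > (0.76·25 − 6)/(1 − 0.76) = 54.167.
The smallest integer exceeding 54.167 is 55.

k = 55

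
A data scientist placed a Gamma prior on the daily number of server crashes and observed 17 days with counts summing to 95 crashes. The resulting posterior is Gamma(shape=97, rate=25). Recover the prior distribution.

Gamma(shape=2, rate=8)

A Gamma(α, β) prior (rate parametrization) on a Poisson rate with n observations summing to S gives posterior Gamma(α+S, β+n).
So α = 97 − 95 = 2 and β = 25 − 17 = 8.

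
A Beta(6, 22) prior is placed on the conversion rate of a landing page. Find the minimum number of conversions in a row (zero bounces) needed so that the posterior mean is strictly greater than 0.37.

k = 7

After k conversions and 0 bounces the posterior is Beta(6+k, 22), with mean (6+k)/(6+22+k).
Set (6+k)/(28+k) > 0.37 and solve: k > (0.37·28 − 6)/(1 − 0.37) = 6.921.
The smallest integer exceeding 6.921 is 7.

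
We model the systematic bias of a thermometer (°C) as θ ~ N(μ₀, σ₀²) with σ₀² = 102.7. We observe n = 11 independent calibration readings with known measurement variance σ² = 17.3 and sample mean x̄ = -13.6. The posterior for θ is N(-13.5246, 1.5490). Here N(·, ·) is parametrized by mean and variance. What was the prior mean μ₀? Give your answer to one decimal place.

With known observation variance, the Normal–Normal posterior has precision τ_n = τ₀ + n/σ² and mean μ_n = (τ₀μ₀ + (n/σ²)x̄)/τ_n.
Here τ₀ = 1/102.7 = 0.009737 and τ_data = 11/17.3 = 0.635838, so τ_n = 0.645575.
Rearranging for μ₀: μ₀ = (μ_n·τ_n − τ_data·x̄)/τ₀ = (-13.5246·0.645575 − 0.635838·-13.6) / 0.009737 = -0.083747/0.009737 ≈ -8.6.

μ₀ = -8.6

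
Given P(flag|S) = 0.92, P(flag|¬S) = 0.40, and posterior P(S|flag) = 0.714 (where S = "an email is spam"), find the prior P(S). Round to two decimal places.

P(S) = 0.52

Bayes' rule in odds form gives O(S|E) = O(S)·[P(E|S)/P(E|¬S)], hence O(S) = O(S|E)/LR.
Posterior odds = 0.714/(1−0.714) = 2.4965. LR = 0.92/0.40 = 2.3000.
Prior odds = 2.4965/2.3000 = 1.0854, so P(S) = 1.0854/(1+1.0854) ≈ 0.52.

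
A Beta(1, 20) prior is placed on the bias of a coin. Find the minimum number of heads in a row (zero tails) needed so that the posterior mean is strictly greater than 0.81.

k = 85

After k heads and 0 tails the posterior is Beta(1+k, 20), with mean (1+k)/(1+20+k).
Set (1+k)/(21+k) > 0.81 and solve: k > (0.81·21 − 1)/(1 − 0.81) = 84.263.
The smallest integer exceeding 84.263 is 85.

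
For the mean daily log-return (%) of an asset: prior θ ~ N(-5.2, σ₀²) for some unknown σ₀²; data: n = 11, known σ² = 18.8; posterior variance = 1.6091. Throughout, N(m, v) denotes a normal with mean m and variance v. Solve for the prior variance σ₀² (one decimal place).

σ₀² = 27.5

For the Normal–Normal model with known σ², precisions add: τ_n = τ₀ + n/σ².
So 1/σ₀² = 1/1.6091 − 11/18.8 = 0.621465 − 0.585106 = 0.036359.
Hence σ₀² = 1/0.036359 ≈ 27.5.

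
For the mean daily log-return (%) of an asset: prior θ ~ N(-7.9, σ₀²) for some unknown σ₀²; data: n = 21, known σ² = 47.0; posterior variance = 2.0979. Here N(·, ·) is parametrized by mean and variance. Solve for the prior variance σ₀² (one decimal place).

For the Normal–Normal model with known σ², precisions add: τ_n = τ₀ + n/σ².
So 1/σ₀² = 1/2.0979 − 21/47.0 = 0.476667 − 0.446809 = 0.029858.
Hence σ₀² = 1/0.029858 ≈ 33.5.

σ₀² = 33.5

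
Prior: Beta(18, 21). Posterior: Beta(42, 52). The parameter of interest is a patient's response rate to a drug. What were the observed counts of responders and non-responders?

24 responders and 31 non-responders

Beta is conjugate to the binomial likelihood: posterior = Beta(α+s, β+f).
Match parameters: s=42−18=24, f=52−21=31.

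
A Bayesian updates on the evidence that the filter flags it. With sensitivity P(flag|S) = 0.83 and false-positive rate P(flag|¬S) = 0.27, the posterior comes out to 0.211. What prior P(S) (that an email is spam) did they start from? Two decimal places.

In odds form, posterior odds = prior odds × likelihood ratio, so prior odds = posterior odds ÷ LR.
Posterior odds = 0.211/(1−0.211) = 0.2674. LR = 0.83/0.27 = 3.0741.
Prior odds = 0.2674/3.0741 = 0.0870, so P(S) = 0.0870/(1+0.0870) ≈ 0.08.

P(S) = 0.08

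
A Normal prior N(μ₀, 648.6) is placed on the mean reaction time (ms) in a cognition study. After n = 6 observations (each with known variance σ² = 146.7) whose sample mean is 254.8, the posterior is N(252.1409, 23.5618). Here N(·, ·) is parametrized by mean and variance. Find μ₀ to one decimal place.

With known observation variance, the Normal–Normal posterior has precision τ_n = τ₀ + n/σ² and mean μ_n = (τ₀μ₀ + (n/σ²)x̄)/τ_n.
Here τ₀ = 1/648.6 = 0.001542 and τ_data = 6/146.7 = 0.040900, so τ_n = 0.042442.
Rearranging for μ₀: μ₀ = (μ_n·τ_n − τ_data·x̄)/τ₀ = (252.1409·0.042442 − 0.040900·254.8) / 0.001542 = 0.280044/0.001542 ≈ 181.6.

μ₀ = 181.6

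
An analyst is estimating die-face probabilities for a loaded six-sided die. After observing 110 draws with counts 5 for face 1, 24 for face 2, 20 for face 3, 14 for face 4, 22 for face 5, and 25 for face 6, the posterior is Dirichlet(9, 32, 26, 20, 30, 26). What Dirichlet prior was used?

Dirichlet(4, 8, 6, 6, 8, 1)

For a Dirichlet(α) prior with multinomial counts c, the posterior is Dirichlet(α + c) componentwise.
Subtract each count from the matching posterior parameter: 9−5=4, 32−24=8, 26−20=6, 20−14=6, 30−22=8, 26−25=1.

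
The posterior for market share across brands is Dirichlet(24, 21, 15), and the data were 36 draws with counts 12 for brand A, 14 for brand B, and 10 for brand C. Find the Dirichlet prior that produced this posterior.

Dirichlet(12, 7, 5)

For a Dirichlet(α) prior with multinomial counts c, the posterior is Dirichlet(α + c) componentwise.
Subtract each count from the matching posterior parameter: 24−12=12, 21−14=7, 15−10=5.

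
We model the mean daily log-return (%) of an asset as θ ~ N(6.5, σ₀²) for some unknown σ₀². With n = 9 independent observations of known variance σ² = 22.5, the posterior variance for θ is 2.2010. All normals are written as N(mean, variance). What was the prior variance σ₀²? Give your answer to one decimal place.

σ₀² = 18.4

For the Normal–Normal model with known σ², precisions add: τ_n = τ₀ + n/σ².
So 1/σ₀² = 1/2.2010 − 9/22.5 = 0.454339 − 0.400000 = 0.054339.
Hence σ₀² = 1/0.054339 ≈ 18.4.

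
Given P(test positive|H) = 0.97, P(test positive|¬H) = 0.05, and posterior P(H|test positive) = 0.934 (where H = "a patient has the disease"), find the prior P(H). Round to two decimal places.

P(H) = 0.42

In odds form, posterior odds = prior odds × likelihood ratio, so prior odds = posterior odds ÷ LR.
Posterior odds = 0.934/(1−0.934) = 14.1515. LR = 0.97/0.05 = 19.4000.
Prior odds = 14.1515/19.4000 = 0.7295, so P(H) = 0.7295/(1+0.7295) ≈ 0.42.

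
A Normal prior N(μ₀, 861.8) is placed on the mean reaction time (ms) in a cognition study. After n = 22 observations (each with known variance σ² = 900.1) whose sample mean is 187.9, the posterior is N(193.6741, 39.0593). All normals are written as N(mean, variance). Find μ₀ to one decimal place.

μ₀ = 315.3

With known observation variance, the Normal–Normal posterior has precision τ_n = τ₀ + n/σ² and mean μ_n = (τ₀μ₀ + (n/σ²)x̄)/τ_n.
Here τ₀ = 1/861.8 = 0.001160 and τ_data = 22/900.1 = 0.024442, so τ_n = 0.025602.
Rearranging for μ₀: μ₀ = (μ_n·τ_n − τ_data·x̄)/τ₀ = (193.6741·0.025602 − 0.024442·187.9) / 0.001160 = 0.365793/0.001160 ≈ 315.3.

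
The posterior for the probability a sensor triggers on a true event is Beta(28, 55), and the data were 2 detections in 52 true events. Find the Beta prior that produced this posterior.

A Beta(a, b) prior with s successes and f failures in binomial data gives a Beta(a+s, b+f) posterior.
So a = 28 − 2 = 26 and b = 55 − 50 = 5.

Beta(26, 5)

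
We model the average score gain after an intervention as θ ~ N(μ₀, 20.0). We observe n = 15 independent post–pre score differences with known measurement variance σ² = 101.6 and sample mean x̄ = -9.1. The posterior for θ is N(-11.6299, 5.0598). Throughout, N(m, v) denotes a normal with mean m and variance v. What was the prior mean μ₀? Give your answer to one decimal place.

μ₀ = -19.1

With known observation variance, the Normal–Normal posterior has precision τ_n = τ₀ + n/σ² and mean μ_n = (τ₀μ₀ + (n/σ²)x̄)/τ_n.
Here τ₀ = 1/20.0 = 0.050000 and τ_data = 15/101.6 = 0.147638, so τ_n = 0.197638.
Rearranging for μ₀: μ₀ = (μ_n·τ_n − τ_data·x̄)/τ₀ = (-11.6299·0.197638 − 0.147638·-9.1) / 0.050000 = -0.955004/0.050000 ≈ -19.1.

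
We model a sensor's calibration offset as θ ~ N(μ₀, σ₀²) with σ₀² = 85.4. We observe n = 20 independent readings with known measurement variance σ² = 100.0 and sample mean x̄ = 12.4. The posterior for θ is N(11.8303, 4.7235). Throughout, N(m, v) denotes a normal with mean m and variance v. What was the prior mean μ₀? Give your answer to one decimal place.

μ₀ = 2.1

The posterior mean is a precision-weighted average: μ_n = (τ₀μ₀ + τ_data·x̄)/(τ₀+τ_data), with τ₀=1/σ₀² and τ_data=n/σ².
Here τ₀ = 1/85.4 = 0.011710 and τ_data = 20/100.0 = 0.200000, so τ_n = 0.211710.
Rearranging for μ₀: μ₀ = (μ_n·τ_n − τ_data·x̄)/τ₀ = (11.8303·0.211710 − 0.200000·12.4) / 0.011710 = 0.024593/0.011710 ≈ 2.1.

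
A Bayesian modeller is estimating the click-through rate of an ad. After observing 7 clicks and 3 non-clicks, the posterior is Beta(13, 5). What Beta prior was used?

Beta is conjugate to the binomial likelihood: posterior = Beta(α+s, β+f).
So α = 13 − 7 = 6 and β = 5 − 3 = 2.

Beta(6, 2)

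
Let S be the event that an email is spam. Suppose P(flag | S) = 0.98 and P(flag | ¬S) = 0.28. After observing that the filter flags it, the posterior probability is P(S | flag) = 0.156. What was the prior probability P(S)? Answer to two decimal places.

Bayes' rule in odds form gives O(S|E) = O(S)·[P(E|S)/P(E|¬S)], hence O(S) = O(S|E)/LR.
Posterior odds = 0.156/(1−0.156) = 0.1848. LR = 0.98/0.28 = 3.5000.
Prior odds = 0.1848/3.5000 = 0.0528, so P(S) = 0.0528/(1+0.0528) ≈ 0.05.

P(S) = 0.05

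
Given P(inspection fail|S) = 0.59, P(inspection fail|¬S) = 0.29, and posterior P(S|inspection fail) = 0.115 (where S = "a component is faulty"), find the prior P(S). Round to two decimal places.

P(S) = 0.06

In odds form, posterior odds = prior odds × likelihood ratio, so prior odds = posterior odds ÷ LR.
Posterior odds = 0.115/(1−0.115) = 0.1299. LR = 0.59/0.29 = 2.0345.
Prior odds = 0.1299/2.0345 = 0.0638, so P(S) = 0.0638/(1+0.0638) ≈ 0.06.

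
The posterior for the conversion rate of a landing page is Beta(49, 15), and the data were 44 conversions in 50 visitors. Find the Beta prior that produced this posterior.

Beta(5, 9)

Under Beta–binomial conjugacy the posterior parameters are (a+s, b+f).
Subtract the data counts: 49−44=5, 15−6=9.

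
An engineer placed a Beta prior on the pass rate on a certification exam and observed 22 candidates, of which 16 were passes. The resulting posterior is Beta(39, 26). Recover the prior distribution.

Beta(23, 20)

Beta is conjugate to the binomial likelihood: posterior = Beta(α+s, β+f).
So α = 39 − 16 = 23 and β = 26 − 6 = 20.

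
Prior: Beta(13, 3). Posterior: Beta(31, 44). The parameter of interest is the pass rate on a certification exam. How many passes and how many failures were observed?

Beta is conjugate to the binomial likelihood: posterior = Beta(a+s, b+f).
Match parameters: s=31−13=18, f=44−3=41.

18 passes and 41 failures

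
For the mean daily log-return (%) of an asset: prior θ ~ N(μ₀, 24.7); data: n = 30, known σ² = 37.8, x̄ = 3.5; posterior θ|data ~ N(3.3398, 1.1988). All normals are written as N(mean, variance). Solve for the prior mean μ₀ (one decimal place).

μ₀ = 0.2

With known observation variance, the Normal–Normal posterior has precision τ_n = τ₀ + n/σ² and mean μ_n = (τ₀μ₀ + (n/σ²)x̄)/τ_n.
Here τ₀ = 1/24.7 = 0.040486 and τ_data = 30/37.8 = 0.793651, so τ_n = 0.834137.
Rearranging for μ₀: μ₀ = (μ_n·τ_n − τ_data·x̄)/τ₀ = (3.3398·0.834137 − 0.793651·3.5) / 0.040486 = 0.008072/0.040486 ≈ 0.2.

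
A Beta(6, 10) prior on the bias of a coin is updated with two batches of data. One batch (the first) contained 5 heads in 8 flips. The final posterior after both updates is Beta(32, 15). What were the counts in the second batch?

Because Beta–binomial updating is additive in the counts, the combined data contributed (α_post−α_prior, β_post−β_prior) successes and failures.
Total across both batches: 32−6=26 heads, 15−10=5 tails.
Subtract the first batch: 26−5=21 heads and 5−3=2 tails.

21 heads and 2 tails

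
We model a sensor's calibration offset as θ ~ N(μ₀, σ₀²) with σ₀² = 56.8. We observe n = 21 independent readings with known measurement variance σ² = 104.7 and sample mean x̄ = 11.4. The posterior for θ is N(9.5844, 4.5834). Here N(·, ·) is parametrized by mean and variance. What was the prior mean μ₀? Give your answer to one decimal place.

With known observation variance, the Normal–Normal posterior has precision τ_n = τ₀ + n/σ² and mean μ_n = (τ₀μ₀ + (n/σ²)x̄)/τ_n.
Here τ₀ = 1/56.8 = 0.017606 and τ_data = 21/104.7 = 0.200573, so τ_n = 0.218179.
Rearranging for μ₀: μ₀ = (μ_n·τ_n − τ_data·x̄)/τ₀ = (9.5844·0.218179 − 0.200573·11.4) / 0.017606 = -0.195417/0.017606 ≈ -11.1.

μ₀ = -11.1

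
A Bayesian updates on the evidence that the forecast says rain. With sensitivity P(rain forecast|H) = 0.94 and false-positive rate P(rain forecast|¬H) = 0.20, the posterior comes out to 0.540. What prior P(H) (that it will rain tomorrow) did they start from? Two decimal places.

P(H) = 0.20

Bayes' rule in odds form gives O(H|E) = O(H)·[P(E|H)/P(E|¬H)], hence O(H) = O(H|E)/LR.
Posterior odds = 0.540/(1−0.540) = 1.1739. LR = 0.94/0.20 = 4.7000.
Prior odds = 1.1739/4.7000 = 0.2498, so P(H) = 0.2498/(1+0.2498) ≈ 0.20.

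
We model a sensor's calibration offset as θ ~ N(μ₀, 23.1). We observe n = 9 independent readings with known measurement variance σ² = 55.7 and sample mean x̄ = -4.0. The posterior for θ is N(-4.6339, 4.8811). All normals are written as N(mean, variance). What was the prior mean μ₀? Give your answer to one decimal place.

μ₀ = -7.0

The posterior mean is a precision-weighted average: μ_n = (τ₀μ₀ + τ_data·x̄)/(τ₀+τ_data), with τ₀=1/σ₀² and τ_data=n/σ².
Here τ₀ = 1/23.1 = 0.043290 and τ_data = 9/55.7 = 0.161580, so τ_n = 0.204870.
Rearranging for μ₀: μ₀ = (μ_n·τ_n − τ_data·x̄)/τ₀ = (-4.6339·0.204870 − 0.161580·-4.0) / 0.043290 = -0.303027/0.043290 ≈ -7.0.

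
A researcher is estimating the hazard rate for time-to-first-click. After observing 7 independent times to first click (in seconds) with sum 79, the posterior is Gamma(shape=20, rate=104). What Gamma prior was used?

For an exponential likelihood with a Gamma(α, β) prior on the rate, n observations with total T give posterior Gamma(α+n, β+T).
So α = 20 − 7 = 13 and β = 104 − 79 = 25.

Gamma(shape=13, rate=25)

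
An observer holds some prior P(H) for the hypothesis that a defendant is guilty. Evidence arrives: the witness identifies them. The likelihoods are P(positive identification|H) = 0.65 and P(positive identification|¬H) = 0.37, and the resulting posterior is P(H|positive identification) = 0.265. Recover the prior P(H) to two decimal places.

P(H) = 0.17

In odds form, posterior odds = prior odds × likelihood ratio, so prior odds = posterior odds ÷ LR.
Posterior odds = 0.265/(1−0.265) = 0.3605. LR = 0.65/0.37 = 1.7568.
Prior odds = 0.3605/1.7568 = 0.2052, so P(H) = 0.2052/(1+0.2052) ≈ 0.17.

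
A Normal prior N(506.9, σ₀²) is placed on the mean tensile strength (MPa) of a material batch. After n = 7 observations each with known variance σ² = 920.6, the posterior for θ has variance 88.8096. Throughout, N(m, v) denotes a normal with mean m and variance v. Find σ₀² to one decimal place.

σ₀² = 273.5

Posterior precision equals prior precision plus data precision: 1/σ_n² = 1/σ₀² + n/σ².
So 1/σ₀² = 1/88.8096 − 7/920.6 = 0.011260 − 0.007604 = 0.003656.
Hence σ₀² = 1/0.003656 ≈ 273.5.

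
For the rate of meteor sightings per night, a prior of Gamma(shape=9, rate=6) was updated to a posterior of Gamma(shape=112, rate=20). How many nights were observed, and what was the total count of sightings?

Gamma–Poisson conjugacy: posterior shape = α + Σxᵢ, posterior rate = β + n.
Matching: Σxᵢ = 112 − 9 = 103 and n = 20 − 6 = 14.

n = 14 nights with total 103 sightings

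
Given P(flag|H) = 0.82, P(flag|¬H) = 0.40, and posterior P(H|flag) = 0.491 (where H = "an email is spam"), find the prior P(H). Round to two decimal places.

In odds form, posterior odds = prior odds × likelihood ratio, so prior odds = posterior odds ÷ LR.
Posterior odds = 0.491/(1−0.491) = 0.9646. LR = 0.82/0.40 = 2.0500.
Prior odds = 0.9646/2.0500 = 0.4705, so P(H) = 0.4705/(1+0.4705) ≈ 0.32.

P(H) = 0.32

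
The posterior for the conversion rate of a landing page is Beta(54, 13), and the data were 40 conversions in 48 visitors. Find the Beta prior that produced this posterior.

Beta(14, 5)

A Beta(α, β) prior with s successes and f failures in binomial data gives a Beta(α+s, β+f) posterior.
Subtract the data counts: 54−40=14, 13−8=5.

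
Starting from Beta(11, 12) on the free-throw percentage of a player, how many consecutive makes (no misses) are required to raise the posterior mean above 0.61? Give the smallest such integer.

After k makes and 0 misses the posterior is Beta(11+k, 12), with mean (11+k)/(11+12+k).
Set (11+k)/(23+k) > 0.61 and solve: k > (0.61·23 − 11)/(1 − 0.61) = 7.769.
The smallest integer exceeding 7.769 is 8.

k = 8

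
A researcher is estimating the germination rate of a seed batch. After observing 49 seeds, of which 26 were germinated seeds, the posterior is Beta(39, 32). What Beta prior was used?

Under Beta–binomial conjugacy the posterior parameters are (a+s, b+f).
Subtract the data counts: 39−26=13, 32−23=9.

Beta(13, 9)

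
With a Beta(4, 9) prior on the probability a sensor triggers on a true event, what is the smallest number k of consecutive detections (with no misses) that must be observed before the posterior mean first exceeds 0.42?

After k detections and 0 misses the posterior is Beta(4+k, 9), with mean (4+k)/(4+9+k).
Set (4+k)/(13+k) > 0.42 and solve: k > (0.42·13 − 4)/(1 − 0.42) = 2.517.
The smallest integer exceeding 2.517 is 3, and checking k=3: (7)/(16) = 0.4375 > 0.42.

k = 3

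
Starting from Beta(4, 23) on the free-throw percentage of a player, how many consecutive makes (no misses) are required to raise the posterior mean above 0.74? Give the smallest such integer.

k = 62

After k makes and 0 misses the posterior is Beta(4+k, 23), with mean (4+k)/(4+23+k).
Set (4+k)/(27+k) > 0.74 and solve: k > (0.74·27 − 4)/(1 − 0.74) = 61.462.
The smallest integer exceeding 61.462 is 62, and checking k=62: (66)/(89) = 0.7416 > 0.74.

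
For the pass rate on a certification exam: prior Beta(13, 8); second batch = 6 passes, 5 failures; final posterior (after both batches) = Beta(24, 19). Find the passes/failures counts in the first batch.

Sequential conjugate updates are equivalent to a single update on the pooled data, so total successes = posterior α − prior α and total failures = posterior β − prior β.
Total across both batches: 24−13=11 passes, 19−8=11 failures.
Subtract the second batch: 11−6=5 passes and 11−5=6 failures.

5 passes and 6 failures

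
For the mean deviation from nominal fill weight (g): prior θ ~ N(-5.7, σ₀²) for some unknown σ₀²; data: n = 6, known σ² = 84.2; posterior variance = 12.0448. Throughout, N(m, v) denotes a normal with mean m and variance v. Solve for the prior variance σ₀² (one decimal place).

σ₀² = 85.0

For the Normal–Normal model with known σ², precisions add: τ_n = τ₀ + n/σ².
So 1/σ₀² = 1/12.0448 − 6/84.2 = 0.083023 − 0.071259 = 0.011764.
Hence σ₀² = 1/0.011764 ≈ 85.0.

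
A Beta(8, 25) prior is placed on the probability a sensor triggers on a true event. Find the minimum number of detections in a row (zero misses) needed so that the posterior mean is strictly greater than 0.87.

After k detections and 0 misses the posterior is Beta(8+k, 25), with mean (8+k)/(8+25+k).
Set (8+k)/(33+k) > 0.87 and solve: k > (0.87·33 − 8)/(1 − 0.87) = 159.308.
The smallest integer exceeding 159.308 is 160.

k = 160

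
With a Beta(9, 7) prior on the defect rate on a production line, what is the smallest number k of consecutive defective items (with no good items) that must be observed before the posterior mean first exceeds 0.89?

k = 48

After k defective items and 0 good items the posterior is Beta(9+k, 7), with mean (9+k)/(9+7+k).
Set (9+k)/(16+k) > 0.89 and solve: k > (0.89·16 − 9)/(1 − 0.89) = 47.636.
The smallest integer exceeding 47.636 is 48.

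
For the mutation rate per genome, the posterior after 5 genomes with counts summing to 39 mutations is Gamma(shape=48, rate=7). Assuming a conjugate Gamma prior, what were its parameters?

Gamma–Poisson conjugacy: posterior shape = α + Σxᵢ, posterior rate = β + n.
So α = 48 − 39 = 9 and β = 7 − 5 = 2.

Gamma(shape=9, rate=2)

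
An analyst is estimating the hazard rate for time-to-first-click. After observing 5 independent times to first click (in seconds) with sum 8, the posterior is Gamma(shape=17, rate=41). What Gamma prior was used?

Gamma(shape=12, rate=33)

For an exponential likelihood with a Gamma(α, β) prior on the rate, n observations with total T give posterior Gamma(α+n, β+T).
So α = 17 − 5 = 12 and β = 41 − 8 = 33.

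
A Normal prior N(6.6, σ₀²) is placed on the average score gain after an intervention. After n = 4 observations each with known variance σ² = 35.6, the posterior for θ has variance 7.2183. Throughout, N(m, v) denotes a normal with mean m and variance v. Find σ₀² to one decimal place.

σ₀² = 38.2

For the Normal–Normal model with known σ², precisions add: τ_n = τ₀ + n/σ².
So 1/σ₀² = 1/7.2183 − 4/35.6 = 0.138537 − 0.112360 = 0.026177.
Hence σ₀² = 1/0.026177 ≈ 38.2.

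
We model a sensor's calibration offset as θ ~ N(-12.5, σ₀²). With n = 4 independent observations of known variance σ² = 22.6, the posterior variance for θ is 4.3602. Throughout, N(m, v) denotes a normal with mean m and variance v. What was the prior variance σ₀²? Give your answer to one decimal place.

σ₀² = 19.1

Posterior precision equals prior precision plus data precision: 1/σ_n² = 1/σ₀² + n/σ².
So 1/σ₀² = 1/4.3602 − 4/22.6 = 0.229347 − 0.176991 = 0.052356.
Hence σ₀² = 1/0.052356 ≈ 19.1.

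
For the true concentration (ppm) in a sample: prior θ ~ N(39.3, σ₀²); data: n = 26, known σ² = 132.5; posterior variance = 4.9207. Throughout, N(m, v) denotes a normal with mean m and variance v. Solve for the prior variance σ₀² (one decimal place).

σ₀² = 142.9

Posterior precision equals prior precision plus data precision: 1/σ_n² = 1/σ₀² + n/σ².
So 1/σ₀² = 1/4.9207 − 26/132.5 = 0.203223 − 0.196226 = 0.006997.
Hence σ₀² = 1/0.006997 ≈ 142.9.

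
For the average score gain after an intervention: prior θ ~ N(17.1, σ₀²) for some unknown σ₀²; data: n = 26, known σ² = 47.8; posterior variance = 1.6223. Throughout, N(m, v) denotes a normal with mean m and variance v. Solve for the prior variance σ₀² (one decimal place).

Posterior precision equals prior precision plus data precision: 1/σ_n² = 1/σ₀² + n/σ².
So 1/σ₀² = 1/1.6223 − 26/47.8 = 0.616409 − 0.543933 = 0.072476.
Hence σ₀² = 1/0.072476 ≈ 13.8.

σ₀² = 13.8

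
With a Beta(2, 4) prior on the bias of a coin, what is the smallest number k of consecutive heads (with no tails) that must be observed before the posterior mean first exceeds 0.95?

After k heads and 0 tails the posterior is Beta(2+k, 4), with mean (2+k)/(2+4+k).
Set (2+k)/(6+k) > 0.95 and solve: k > (0.95·6 − 2)/(1 − 0.95) = 74.000.
The smallest integer exceeding 74.000 is 75.

k = 75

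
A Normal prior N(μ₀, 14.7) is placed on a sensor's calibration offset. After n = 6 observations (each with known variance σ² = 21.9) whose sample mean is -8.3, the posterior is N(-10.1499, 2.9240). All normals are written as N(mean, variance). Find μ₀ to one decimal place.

With known observation variance, the Normal–Normal posterior has precision τ_n = τ₀ + n/σ² and mean μ_n = (τ₀μ₀ + (n/σ²)x̄)/τ_n.
Here τ₀ = 1/14.7 = 0.068027 and τ_data = 6/21.9 = 0.273973, so τ_n = 0.342000.
Rearranging for μ₀: μ₀ = (μ_n·τ_n − τ_data·x̄)/τ₀ = (-10.1499·0.342000 − 0.273973·-8.3) / 0.068027 = -1.197290/0.068027 ≈ -17.6.

μ₀ = -17.6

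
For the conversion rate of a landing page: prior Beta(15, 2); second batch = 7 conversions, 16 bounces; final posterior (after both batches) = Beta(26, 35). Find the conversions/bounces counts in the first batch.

4 conversions and 17 bounces

Because Beta–binomial updating is additive in the counts, the combined data contributed (α_post−α_prior, β_post−β_prior) successes and failures.
Total across both batches: 26−15=11 conversions, 35−2=33 bounces.
Subtract the second batch: 11−7=4 conversions and 33−16=17 bounces.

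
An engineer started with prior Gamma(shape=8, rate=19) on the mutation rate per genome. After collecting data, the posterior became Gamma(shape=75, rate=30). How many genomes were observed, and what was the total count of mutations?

A Gamma(α, β) prior (rate parametrization) on a Poisson rate with n observations summing to S gives posterior Gamma(α+S, β+n).
Matching: Σxᵢ = 75 − 8 = 67 and n = 30 − 19 = 11.

n = 11 genomes with total 67 mutations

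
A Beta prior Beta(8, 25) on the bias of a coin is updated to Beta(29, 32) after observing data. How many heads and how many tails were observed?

21 heads and 7 tails

Beta is conjugate to the binomial likelihood: posterior = Beta(a+s, b+f).
Match parameters: s=29−8=21, f=32−25=7.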